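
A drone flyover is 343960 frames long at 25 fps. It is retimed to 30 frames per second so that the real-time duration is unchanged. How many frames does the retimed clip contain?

412752 frames

Target frames = source frames × (target rate / source rate) = 343960 × (30)/(25) = 343960 × 6/5 = 412752.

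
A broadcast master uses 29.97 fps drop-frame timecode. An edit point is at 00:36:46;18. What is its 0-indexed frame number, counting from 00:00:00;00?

Complete 10-minute blocks: 3, each 17982 frames → 53946.
Remaining 6 whole minutes in the current block: 1800 + 5 × 1798 = 10790 frames.
Within the current minute: 46 × 30 + 18 − 2 = 1396 (labels ;00/;01 skipped at this minute). Total = 53946 + 10790 + 1396 = 66132.

66132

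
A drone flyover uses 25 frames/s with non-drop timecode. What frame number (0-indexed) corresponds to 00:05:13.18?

Total seconds to the label: (0 × 3600 + 5 × 60 + 13) = 313.
Frame index = 313 × 25 + 18 = 7843.

7843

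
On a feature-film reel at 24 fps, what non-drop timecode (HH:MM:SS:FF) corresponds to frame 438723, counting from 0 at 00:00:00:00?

438723 ÷ 24 = 18280 full seconds, remainder 3 frames.
18280 s = 5 h 4 min 40 s.
Timecode: 05:04:40:03.

05:04:40:03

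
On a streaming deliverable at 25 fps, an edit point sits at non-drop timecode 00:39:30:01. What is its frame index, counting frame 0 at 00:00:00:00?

Total seconds to the label: (0 × 3600 + 39 × 60 + 30) = 2370.
Frame index = 2370 × 25 + 1 = 59251.

frame 59251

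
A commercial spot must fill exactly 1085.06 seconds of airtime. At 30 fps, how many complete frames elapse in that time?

Frames = 1085.06 × 30 = 162759/5 ≈ 32551.8000.
Complete frames: 32551.

32551 frames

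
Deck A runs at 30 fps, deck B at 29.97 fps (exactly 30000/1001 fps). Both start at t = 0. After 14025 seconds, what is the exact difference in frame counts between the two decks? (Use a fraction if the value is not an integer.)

A emits 30 × 14025 = 420750 frames; B emits 30000/1001 × 14025 = 38250000/91.
Difference = 38250/91 frames (≈ 420.3297); B is behind A.

38250/91 frames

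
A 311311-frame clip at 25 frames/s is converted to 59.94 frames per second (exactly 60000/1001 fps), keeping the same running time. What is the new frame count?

Target frames = source frames × (target rate / source rate) = 311311 × (60000/1001)/(25) = 311311 × 2400/1001 = 746400.

746400 frames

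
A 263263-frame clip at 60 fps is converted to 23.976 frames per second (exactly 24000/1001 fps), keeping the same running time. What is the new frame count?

105200 frames

Target frames = source frames × (target rate / source rate) = 263263 × (24000/1001)/(60) = 263263 × 400/1001 = 105200.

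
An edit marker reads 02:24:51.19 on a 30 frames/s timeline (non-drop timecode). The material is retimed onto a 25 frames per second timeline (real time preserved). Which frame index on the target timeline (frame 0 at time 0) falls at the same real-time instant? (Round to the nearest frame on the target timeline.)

frame 217291

Source frame index: (2×3600 + 24×60 + 51) × 30 + 19 = 260749.
Real time: 260749 / (30) = 260749/30 s.
Target frame: (260749/30) × (25) = 1303745/6 ≈ 217290.833 → 217291.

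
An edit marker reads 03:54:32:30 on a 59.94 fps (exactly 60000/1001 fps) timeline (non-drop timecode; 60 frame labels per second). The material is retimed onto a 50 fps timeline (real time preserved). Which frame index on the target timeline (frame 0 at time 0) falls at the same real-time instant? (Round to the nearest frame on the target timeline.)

Source frame index: (3×3600 + 54×60 + 32) × 60 + 30 = 844350.
Real time: 844350 / (60000/1001) = 5634629/400 s.
Target frame: (5634629/400) × (50) = 5634629/8 ≈ 704328.625 → 704329.

frame 704329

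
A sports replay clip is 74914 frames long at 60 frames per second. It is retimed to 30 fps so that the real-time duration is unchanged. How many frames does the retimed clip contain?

37457 frames

Target frames = source frames × (target rate / source rate) = 74914 × (30)/(60) = 74914 × 1/2 = 37457.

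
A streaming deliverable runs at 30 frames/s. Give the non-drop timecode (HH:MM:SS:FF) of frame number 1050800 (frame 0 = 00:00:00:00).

09:43:46:20

1050800 ÷ 30 = 35026 full seconds, remainder 20 frames.
35026 s = 9 h 43 min 46 s.
Timecode: 09:43:46:20.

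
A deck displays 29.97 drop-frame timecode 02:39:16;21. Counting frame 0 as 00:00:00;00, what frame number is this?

As if non-drop at 30 labels/s: (2 × 3600 + 39 × 60 + 16) × 30 + 21 = 286701.
Minute boundaries passed: 159; those not divisible by 10: 159 − 15 = 144; dropped labels = 2 × 144 = 288.
Actual frame index = 286701 − 288 = 286413.

286413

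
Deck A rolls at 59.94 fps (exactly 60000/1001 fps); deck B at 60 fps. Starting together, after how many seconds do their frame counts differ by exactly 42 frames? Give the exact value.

The gap grows by |60 − 60000/1001| = 60/1001 frames per second.
Time for a 42-frame gap: 42 ÷ (60/1001) = 700.7 s.

700.7 seconds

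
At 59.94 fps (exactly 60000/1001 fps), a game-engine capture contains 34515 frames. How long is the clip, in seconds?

575.82525 seconds

Running time = 34515 / (60000/1001) = 575.82525 s.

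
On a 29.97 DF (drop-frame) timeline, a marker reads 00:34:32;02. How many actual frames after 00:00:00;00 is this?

62100

As if non-drop at 30 labels/s: (0 × 3600 + 34 × 60 + 32) × 30 + 2 = 62162.
Minute boundaries passed: 34; those not divisible by 10: 34 − 3 = 31; dropped labels = 2 × 31 = 62.
Actual frame index = 62162 − 62 = 62100.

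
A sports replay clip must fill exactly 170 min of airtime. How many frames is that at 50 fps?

510000 frames

170 min = 10200 s.
Frames = 10200 × 50 = 510000.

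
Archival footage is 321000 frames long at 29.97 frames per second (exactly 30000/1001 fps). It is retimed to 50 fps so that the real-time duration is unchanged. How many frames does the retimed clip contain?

535535 frames

Target frames = source frames × (target rate / source rate) = 321000 × (50)/(30000/1001) = 321000 × 1001/600 = 535535.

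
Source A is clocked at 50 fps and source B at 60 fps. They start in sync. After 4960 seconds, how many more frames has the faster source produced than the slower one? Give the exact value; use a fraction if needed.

A emits 50 × 4960 = 248000 frames; B emits 60 × 4960 = 297600.
Difference = 49600 frames; B is ahead of A.

49600 frames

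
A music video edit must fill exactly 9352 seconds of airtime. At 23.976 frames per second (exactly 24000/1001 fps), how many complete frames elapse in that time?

224223 frames

Frames = 9352 × 24000/1001 = 32064000/143 ≈ 224223.7762.
Complete frames: 224223.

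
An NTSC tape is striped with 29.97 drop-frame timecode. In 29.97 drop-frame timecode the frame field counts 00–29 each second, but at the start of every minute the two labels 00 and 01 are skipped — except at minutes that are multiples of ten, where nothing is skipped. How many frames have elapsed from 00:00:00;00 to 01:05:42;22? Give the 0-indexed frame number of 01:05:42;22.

As if non-drop at 30 labels/s: (1 × 3600 + 5 × 60 + 42) × 30 + 22 = 118282.
Minute boundaries passed: 65; those not divisible by 10: 65 − 6 = 59; dropped labels = 2 × 59 = 118.
Actual frame index = 118282 − 118 = 118164.

118164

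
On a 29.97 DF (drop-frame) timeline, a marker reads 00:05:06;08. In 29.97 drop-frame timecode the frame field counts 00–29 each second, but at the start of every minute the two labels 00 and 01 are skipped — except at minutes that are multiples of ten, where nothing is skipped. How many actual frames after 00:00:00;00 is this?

9178

Complete 10-minute blocks: 0, each 17982 frames → 0.
Remaining 5 whole minutes in the current block: 1800 + 4 × 1798 = 8992 frames.
Within the current minute: 6 × 30 + 8 − 2 = 186 (labels ;00/;01 skipped at this minute). Total = 0 + 8992 + 186 = 9178.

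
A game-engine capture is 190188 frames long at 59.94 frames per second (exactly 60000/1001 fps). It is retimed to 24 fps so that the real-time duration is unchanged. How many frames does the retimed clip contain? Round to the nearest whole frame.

76151 frames

Frames at target rate = 190188 × (24) / (60000/1001) = 47594547/625 ≈ 76151.275.
Nearest whole frame: 76151.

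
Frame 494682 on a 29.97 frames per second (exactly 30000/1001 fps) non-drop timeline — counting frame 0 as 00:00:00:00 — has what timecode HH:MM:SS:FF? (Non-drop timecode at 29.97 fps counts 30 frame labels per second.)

04:34:49:12

494682 ÷ 30 = 16489 full seconds, remainder 12 frames.
16489 s = 4 h 34 min 49 s.
Timecode: 04:34:49:12.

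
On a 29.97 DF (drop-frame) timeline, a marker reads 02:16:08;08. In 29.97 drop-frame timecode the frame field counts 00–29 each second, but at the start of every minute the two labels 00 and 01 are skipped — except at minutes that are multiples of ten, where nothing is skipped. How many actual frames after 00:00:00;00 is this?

244802

Complete 10-minute blocks: 13, each 17982 frames → 233766.
Remaining 6 whole minutes in the current block: 1800 + 5 × 1798 = 10790 frames.
Within the current minute: 8 × 30 + 8 − 2 = 246 (labels ;00/;01 skipped at this minute). Total = 233766 + 10790 + 246 = 244802.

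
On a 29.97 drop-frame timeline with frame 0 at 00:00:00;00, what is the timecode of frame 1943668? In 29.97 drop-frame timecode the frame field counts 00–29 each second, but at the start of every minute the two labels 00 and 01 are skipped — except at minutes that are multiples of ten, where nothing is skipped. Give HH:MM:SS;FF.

Each 10-minute DF block holds 10 × 60 × 30 − 9 × 2 = 17982 frames. 1943668 ÷ 17982 → 108 full blocks, remainder 1612.
Within the partial block the first minute is 1800 frames and each further minute 1798, so 0 further minute boundaries passed. Total skipped labels = 18 × 108 + 2 × 0 = 1944.
Non-drop label index = 1943668 + 1944 = 1945612; at 30 labels/s that is 18:00:53:22, i.e. DF 18:00:53;22.

18:00:53;22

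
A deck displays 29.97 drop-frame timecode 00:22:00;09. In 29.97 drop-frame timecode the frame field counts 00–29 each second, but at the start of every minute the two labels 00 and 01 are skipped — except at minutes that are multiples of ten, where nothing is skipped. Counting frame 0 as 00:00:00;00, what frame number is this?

39569

As if non-drop at 30 labels/s: (0 × 3600 + 22 × 60 + 0) × 30 + 9 = 39609.
Minute boundaries passed: 22; those not divisible by 10: 22 − 2 = 20; dropped labels = 2 × 20 = 40.
Actual frame index = 39609 − 40 = 39569.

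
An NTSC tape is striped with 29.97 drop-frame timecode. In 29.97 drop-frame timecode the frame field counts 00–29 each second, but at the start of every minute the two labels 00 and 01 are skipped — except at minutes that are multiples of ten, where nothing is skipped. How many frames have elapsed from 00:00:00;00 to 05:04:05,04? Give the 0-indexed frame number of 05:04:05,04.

546806

As if non-drop at 30 labels/s: (5 × 3600 + 4 × 60 + 5) × 30 + 4 = 547354.
Minute boundaries passed: 304; those not divisible by 10: 304 − 30 = 274; dropped labels = 2 × 274 = 548.
Actual frame index = 547354 − 548 = 546806.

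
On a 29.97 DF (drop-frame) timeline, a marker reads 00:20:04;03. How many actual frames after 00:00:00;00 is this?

36087

Complete 10-minute blocks: 2, each 17982 frames → 35964.
Remaining 0 whole minutes in the current block: 0 frames.
Within the current minute: 4 × 30 + 3 = 123. Total = 35964 + 0 + 123 = 36087.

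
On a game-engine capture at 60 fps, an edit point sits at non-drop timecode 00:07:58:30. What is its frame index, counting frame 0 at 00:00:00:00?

28710

Total seconds to the label: (0 × 3600 + 7 × 60 + 58) = 478.
Frame index = 478 × 60 + 30 = 28710.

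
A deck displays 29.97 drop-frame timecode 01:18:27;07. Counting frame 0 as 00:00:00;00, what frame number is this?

141075

Complete 10-minute blocks: 7, each 17982 frames → 125874.
Remaining 8 whole minutes in the current block: 1800 + 7 × 1798 = 14386 frames.
Within the current minute: 27 × 30 + 7 − 2 = 815 (labels ;00/;01 skipped at this minute). Total = 125874 + 14386 + 815 = 141075.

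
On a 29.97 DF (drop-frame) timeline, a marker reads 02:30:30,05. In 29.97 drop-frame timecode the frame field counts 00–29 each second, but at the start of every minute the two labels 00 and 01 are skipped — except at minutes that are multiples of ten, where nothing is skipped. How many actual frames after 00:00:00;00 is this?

270635

As if non-drop at 30 labels/s: (2 × 3600 + 30 × 60 + 30) × 30 + 5 = 270905.
Minute boundaries passed: 150; those not divisible by 10: 150 − 15 = 135; dropped labels = 2 × 135 = 270.
Actual frame index = 270905 − 270 = 270635.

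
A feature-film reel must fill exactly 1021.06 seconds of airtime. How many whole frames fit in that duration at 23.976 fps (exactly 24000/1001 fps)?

24480 frames

Frames = 1021.06 × 24000/1001 = 24505440/1001 ≈ 24480.9590.
Complete frames: 24480.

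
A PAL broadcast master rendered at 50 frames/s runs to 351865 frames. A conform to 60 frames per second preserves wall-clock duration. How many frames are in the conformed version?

422238 frames

Target frames = source frames × (target rate / source rate) = 351865 × (60)/(50) = 351865 × 6/5 = 422238.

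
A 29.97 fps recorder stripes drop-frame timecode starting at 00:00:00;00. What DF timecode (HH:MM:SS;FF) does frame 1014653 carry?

09:24:15;19

Ten DF minutes hold 17982 frames, so frame 1014653 lies in block 56 (frames 1006992–1024973) with 7661 frames into that block.
The block's first minute is 1800 frames and the rest 1798 each; 7661 frames reaches minute 4, so 56 × 18 + 4 × 2 = 1016 labels have been skipped so far.
Adding those back, label number 1014653 + 1016 = 1015669 at 30 labels/s is 33855 s + 19 f = 9 h 24 min 15 s frame 19, i.e. 09:24:15;19.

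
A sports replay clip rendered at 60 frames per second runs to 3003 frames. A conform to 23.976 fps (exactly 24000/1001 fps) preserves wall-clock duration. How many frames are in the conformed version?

Target frames = source frames × (target rate / source rate) = 3003 × (24000/1001)/(60) = 3003 × 400/1001 = 1200.

1200 frames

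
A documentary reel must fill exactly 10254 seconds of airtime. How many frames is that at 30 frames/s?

Frames = 10254 × 30 = 307620.

307620 frames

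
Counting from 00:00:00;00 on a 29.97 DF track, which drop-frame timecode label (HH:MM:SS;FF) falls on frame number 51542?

Each 10-minute DF block holds 10 × 60 × 30 − 9 × 2 = 17982 frames. 51542 ÷ 17982 → 2 full blocks, remainder 15578.
Within the partial block the first minute is 1800 frames and each further minute 1798, so 8 further minute boundaries passed. Total skipped labels = 18 × 2 + 2 × 8 = 52.
Non-drop label index = 51542 + 52 = 51594; at 30 labels/s that is 00:28:39:24, i.e. DF 00:28:39;24.

00:28:39;24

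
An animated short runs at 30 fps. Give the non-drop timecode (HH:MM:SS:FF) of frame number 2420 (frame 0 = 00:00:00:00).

2420 ÷ 30 = 80 full seconds, remainder 20 frames.
80 s = 0 h 1 min 20 s.
Timecode: 00:01:20:20.

00:01:20:20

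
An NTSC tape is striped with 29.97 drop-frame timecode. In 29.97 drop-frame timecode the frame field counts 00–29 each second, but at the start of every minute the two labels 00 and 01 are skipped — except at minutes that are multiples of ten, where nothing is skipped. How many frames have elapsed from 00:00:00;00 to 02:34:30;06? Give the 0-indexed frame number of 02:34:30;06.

277828

Complete 10-minute blocks: 15, each 17982 frames → 269730.
Remaining 4 whole minutes in the current block: 1800 + 3 × 1798 = 7194 frames.
Within the current minute: 30 × 30 + 6 − 2 = 904 (labels ;00/;01 skipped at this minute). Total = 269730 + 7194 + 904 = 277828.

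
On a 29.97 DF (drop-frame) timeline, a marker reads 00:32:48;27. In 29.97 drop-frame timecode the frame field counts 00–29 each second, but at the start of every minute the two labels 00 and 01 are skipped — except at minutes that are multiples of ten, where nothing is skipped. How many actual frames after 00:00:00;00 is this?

59009

As if non-drop at 30 labels/s: (0 × 3600 + 32 × 60 + 48) × 30 + 27 = 59067.
Minute boundaries passed: 32; those not divisible by 10: 32 − 3 = 29; dropped labels = 2 × 29 = 58.
Actual frame index = 59067 − 58 = 59009.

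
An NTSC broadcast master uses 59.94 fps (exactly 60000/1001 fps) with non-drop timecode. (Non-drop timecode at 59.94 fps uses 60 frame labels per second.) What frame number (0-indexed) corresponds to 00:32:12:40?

Total seconds to the label: (0 × 3600 + 32 × 60 + 12) = 1932.
Frame index = 1932 × 60 + 40 = 115960.

115960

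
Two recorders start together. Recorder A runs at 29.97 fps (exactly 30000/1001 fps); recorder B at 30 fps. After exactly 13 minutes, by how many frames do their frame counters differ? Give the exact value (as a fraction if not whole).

13 min = 780 s.
A emits 30000/1001 × 780 = 1800000/77 frames; B emits 30 × 780 = 23400.
Difference = 1800/77 frames (≈ 23.3766); B is ahead of A.

1800/77 frames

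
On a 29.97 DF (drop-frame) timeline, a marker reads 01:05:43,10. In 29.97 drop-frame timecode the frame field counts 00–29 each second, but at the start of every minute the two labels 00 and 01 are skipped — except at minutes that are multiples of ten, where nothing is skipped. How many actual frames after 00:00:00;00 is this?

118182

Complete 10-minute blocks: 6, each 17982 frames → 107892.
Remaining 5 whole minutes in the current block: 1800 + 4 × 1798 = 8992 frames.
Within the current minute: 43 × 30 + 10 − 2 = 1298 (labels ;00/;01 skipped at this minute). Total = 107892 + 8992 + 1298 = 118182.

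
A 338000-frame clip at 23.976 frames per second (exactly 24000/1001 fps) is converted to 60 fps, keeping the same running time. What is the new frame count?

845845 frames

Target frames = source frames × (target rate / source rate) = 338000 × (60)/(24000/1001) = 338000 × 1001/400 = 845845.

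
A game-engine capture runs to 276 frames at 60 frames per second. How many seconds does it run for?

Running time = 276 / (60) = 4.6 s.

4.6 seconds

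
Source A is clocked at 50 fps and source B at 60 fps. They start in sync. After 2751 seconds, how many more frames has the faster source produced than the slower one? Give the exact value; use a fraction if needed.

A emits 50 × 2751 = 137550 frames; B emits 60 × 2751 = 165060.
Difference = 27510 frames; B is ahead of A.

27510 frames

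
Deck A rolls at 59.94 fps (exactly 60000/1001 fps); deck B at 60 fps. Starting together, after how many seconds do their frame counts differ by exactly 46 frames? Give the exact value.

23023/30 seconds

The gap grows by |60 − 60000/1001| = 60/1001 frames per second.
Time for a 46-frame gap: 46 ÷ (60/1001) = 23023/30 s.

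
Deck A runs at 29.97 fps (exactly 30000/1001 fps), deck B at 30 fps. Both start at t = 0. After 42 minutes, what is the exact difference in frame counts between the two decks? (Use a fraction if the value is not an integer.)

42 min = 2520 s.
A emits 30000/1001 × 2520 = 10800000/143 frames; B emits 30 × 2520 = 75600.
Difference = 10800/143 frames (≈ 75.5245); B is ahead of A.

10800/143 frames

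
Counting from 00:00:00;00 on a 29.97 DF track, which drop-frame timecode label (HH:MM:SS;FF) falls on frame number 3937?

00:02:11;11

Each 10-minute DF block holds 10 × 60 × 30 − 9 × 2 = 17982 frames. 3937 ÷ 17982 → 0 full blocks, remainder 3937.
Within the partial block the first minute is 1800 frames and each further minute 1798, so 2 further minute boundaries passed. Total skipped labels = 18 × 0 + 2 × 2 = 4.
Non-drop label index = 3937 + 4 = 3941; at 30 labels/s that is 00:02:11:11, i.e. DF 00:02:11;11.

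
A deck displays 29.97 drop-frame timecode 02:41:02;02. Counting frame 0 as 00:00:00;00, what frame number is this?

289572

Complete 10-minute blocks: 16, each 17982 frames → 287712.
Remaining 1 whole minute in the current block: 1800 + 0 × 1798 = 1800 frames.
Within the current minute: 2 × 30 + 2 − 2 = 60 (labels ;00/;01 skipped at this minute). Total = 287712 + 1800 + 60 = 289572.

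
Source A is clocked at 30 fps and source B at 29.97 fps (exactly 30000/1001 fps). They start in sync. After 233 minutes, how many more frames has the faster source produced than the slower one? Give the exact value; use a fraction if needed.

233 min = 13980 s.
A emits 30 × 13980 = 419400 frames; B emits 30000/1001 × 13980 = 419400000/1001.
Difference = 419400/1001 frames (≈ 418.9810); B is behind A.

419400/1001 frames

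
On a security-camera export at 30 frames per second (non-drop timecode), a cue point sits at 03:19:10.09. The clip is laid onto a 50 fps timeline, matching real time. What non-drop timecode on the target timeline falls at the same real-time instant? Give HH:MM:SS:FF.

03:19:10:15

Source frame index: (3×3600 + 19×60 + 10) × 30 + 9 = 358509.
Real time: 358509 / (30) = 119503/10 s.
Target frame: (119503/10) × (50) = 597515.
At 50 labels/s: frame 597515 → 03:19:10:15.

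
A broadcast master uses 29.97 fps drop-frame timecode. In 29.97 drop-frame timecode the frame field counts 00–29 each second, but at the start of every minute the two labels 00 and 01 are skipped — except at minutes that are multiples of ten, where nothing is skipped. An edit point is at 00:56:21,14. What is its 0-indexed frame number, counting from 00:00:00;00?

Complete 10-minute blocks: 5, each 17982 frames → 89910.
Remaining 6 whole minutes in the current block: 1800 + 5 × 1798 = 10790 frames.
Within the current minute: 21 × 30 + 14 − 2 = 642 (labels ;00/;01 skipped at this minute). Total = 89910 + 10790 + 642 = 101342.

101342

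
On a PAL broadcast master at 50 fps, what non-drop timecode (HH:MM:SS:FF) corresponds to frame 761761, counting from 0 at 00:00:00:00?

761761 ÷ 50 = 15235 full seconds, remainder 11 frames.
15235 s = 4 h 13 min 55 s.
Timecode: 04:13:55:11.

04:13:55:11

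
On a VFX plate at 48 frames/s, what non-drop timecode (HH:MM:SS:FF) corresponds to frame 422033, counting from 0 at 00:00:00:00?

422033 ÷ 48 = 8792 full seconds, remainder 17 frames.
8792 s = 2 h 26 min 32 s.
Timecode: 02:26:32:17.

02:26:32:17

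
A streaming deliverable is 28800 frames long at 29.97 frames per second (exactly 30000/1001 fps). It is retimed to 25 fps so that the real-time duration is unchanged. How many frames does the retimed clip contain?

24024 frames

Target frames = source frames × (target rate / source rate) = 28800 × (25)/(30000/1001) = 28800 × 1001/1200 = 24024.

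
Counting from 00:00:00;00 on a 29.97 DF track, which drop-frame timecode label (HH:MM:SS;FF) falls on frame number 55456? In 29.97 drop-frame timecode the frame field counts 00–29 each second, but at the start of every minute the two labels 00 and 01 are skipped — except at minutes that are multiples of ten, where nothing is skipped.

Each 10-minute DF block holds 10 × 60 × 30 − 9 × 2 = 17982 frames. 55456 ÷ 17982 → 3 full blocks, remainder 1510.
Within the partial block the first minute is 1800 frames and each further minute 1798, so 0 further minute boundaries passed. Total skipped labels = 18 × 3 + 2 × 0 = 54.
Non-drop label index = 55456 + 54 = 55510; at 30 labels/s that is 00:30:50:10, i.e. DF 00:30:50;10.

00:30:50;10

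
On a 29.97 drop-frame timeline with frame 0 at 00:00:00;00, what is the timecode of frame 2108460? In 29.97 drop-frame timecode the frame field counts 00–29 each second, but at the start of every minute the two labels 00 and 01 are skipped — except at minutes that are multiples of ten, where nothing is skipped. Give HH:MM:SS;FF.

Ten DF minutes hold 17982 frames, so frame 2108460 lies in block 117 (frames 2103894–2121875) with 4566 frames into that block.
The block's first minute is 1800 frames and the rest 1798 each; 4566 frames reaches minute 2, so 117 × 18 + 2 × 2 = 2110 labels have been skipped so far.
Adding those back, label number 2108460 + 2110 = 2110570 at 30 labels/s is 70352 s + 10 f = 19 h 32 min 32 s frame 10, i.e. 19:32:32;10.

19:32:32;10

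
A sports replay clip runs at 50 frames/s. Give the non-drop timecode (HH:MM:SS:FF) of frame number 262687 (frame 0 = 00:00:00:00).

01:27:33:37

262687 ÷ 50 = 5253 full seconds, remainder 37 frames.
5253 s = 1 h 27 min 33 s.
Timecode: 01:27:33:37.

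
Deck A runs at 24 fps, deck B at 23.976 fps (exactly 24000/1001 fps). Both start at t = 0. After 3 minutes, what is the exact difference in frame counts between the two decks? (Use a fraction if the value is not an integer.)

3 min = 180 s.
A emits 24 × 180 = 4320 frames; B emits 24000/1001 × 180 = 4320000/1001.
Difference = 4320/1001 frames (≈ 4.3157); B is behind A.

4320/1001 frames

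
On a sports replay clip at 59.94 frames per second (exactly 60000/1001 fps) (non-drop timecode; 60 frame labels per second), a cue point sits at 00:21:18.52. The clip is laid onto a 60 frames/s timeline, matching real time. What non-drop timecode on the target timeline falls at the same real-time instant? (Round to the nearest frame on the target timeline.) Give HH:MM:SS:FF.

00:21:20:09

Source frame index: (0×3600 + 21×60 + 18) × 60 + 52 = 76732.
Real time: 76732 / (60000/1001) = 19202183/15000 s.
Target frame: (19202183/15000) × (60) = 19202183/250 ≈ 76808.732 → 76809.
At 60 labels/s: frame 76809 → 00:21:20:09.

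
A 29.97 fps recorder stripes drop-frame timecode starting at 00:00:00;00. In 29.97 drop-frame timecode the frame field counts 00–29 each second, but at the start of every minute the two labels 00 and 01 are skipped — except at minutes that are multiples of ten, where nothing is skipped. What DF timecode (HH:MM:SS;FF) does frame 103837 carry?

00:57:44;21

Ten DF minutes hold 17982 frames, so frame 103837 lies in block 5 (frames 89910–107891) with 13927 frames into that block.
The block's first minute is 1800 frames and the rest 1798 each; 13927 frames reaches minute 7, so 5 × 18 + 7 × 2 = 104 labels have been skipped so far.
Adding those back, label number 103837 + 104 = 103941 at 30 labels/s is 3464 s + 21 f = 0 h 57 min 44 s frame 21, i.e. 00:57:44;21.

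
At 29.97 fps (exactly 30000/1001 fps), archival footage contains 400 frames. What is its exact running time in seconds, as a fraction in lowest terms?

Running time = 400 ÷ (30000/1001) = 400 × 1001/30000 = 1001/75 s.

1001/75 seconds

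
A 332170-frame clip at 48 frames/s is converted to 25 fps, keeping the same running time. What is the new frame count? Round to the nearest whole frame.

173005 frames

Frames at target rate = 332170 × (25) / (48) = 4152125/24 ≈ 173005.208.
Nearest whole frame: 173005.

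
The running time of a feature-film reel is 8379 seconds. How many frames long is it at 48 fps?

402192 frames

Frames = 8379 × 48 = 402192.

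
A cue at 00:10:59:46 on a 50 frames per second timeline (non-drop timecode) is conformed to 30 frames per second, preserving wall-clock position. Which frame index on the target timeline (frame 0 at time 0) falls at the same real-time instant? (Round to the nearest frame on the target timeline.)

frame 19798

Source frame index: (0×3600 + 10×60 + 59) × 50 + 46 = 32996.
Real time: 32996 / (50) = 16498/25 s.
Target frame: (16498/25) × (30) = 98988/5 ≈ 19797.600 → 19798.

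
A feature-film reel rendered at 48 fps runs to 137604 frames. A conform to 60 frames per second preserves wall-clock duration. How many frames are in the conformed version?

172005 frames

Target frames = source frames × (target rate / source rate) = 137604 × (60)/(48) = 137604 × 5/4 = 172005.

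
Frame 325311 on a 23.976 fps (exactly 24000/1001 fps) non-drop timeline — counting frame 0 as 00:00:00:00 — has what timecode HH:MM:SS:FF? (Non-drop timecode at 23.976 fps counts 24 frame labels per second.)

325311 ÷ 24 = 13554 full seconds, remainder 15 frames.
13554 s = 3 h 45 min 54 s.
Timecode: 03:45:54:15.

03:45:54:15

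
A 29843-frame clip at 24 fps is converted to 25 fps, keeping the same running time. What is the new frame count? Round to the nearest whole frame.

Frames at target rate = 29843 × (25) / (24) = 746075/24 ≈ 31086.458.
Nearest whole frame: 31086.

31086 frames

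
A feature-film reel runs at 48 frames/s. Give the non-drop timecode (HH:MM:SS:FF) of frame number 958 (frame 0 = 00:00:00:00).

958 ÷ 48 = 19 full seconds, remainder 46 frames.
19 s = 0 h 0 min 19 s.
Timecode: 00:00:19:46.

00:00:19:46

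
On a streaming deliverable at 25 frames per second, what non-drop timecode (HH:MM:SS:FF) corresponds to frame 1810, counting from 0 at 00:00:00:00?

1810 ÷ 25 = 72 full seconds, remainder 10 frames.
72 s = 0 h 1 min 12 s.
Timecode: 00:01:12:10.

00:01:12:10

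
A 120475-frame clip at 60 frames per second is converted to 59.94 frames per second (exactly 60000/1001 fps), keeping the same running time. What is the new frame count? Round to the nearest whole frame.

120355 frames

Frames at target rate = 120475 × (60000/1001) / (60) = 120475000/1001 ≈ 120354.645.
Nearest whole frame: 120355.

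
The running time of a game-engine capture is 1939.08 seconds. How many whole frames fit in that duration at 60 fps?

116344 frames

Frames = 1939.08 × 60 = 581724/5 ≈ 116344.8000.
Complete frames: 116344.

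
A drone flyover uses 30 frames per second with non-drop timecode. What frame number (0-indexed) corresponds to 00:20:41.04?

Total seconds to the label: (0 × 3600 + 20 × 60 + 41) = 1241.
Frame index = 1241 × 30 + 4 = 37234.

frame 37234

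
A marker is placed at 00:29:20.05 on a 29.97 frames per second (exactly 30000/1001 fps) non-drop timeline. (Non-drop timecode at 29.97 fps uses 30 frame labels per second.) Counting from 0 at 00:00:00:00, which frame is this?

frame 52805

Total seconds to the label: (0 × 3600 + 29 × 60 + 20) = 1760.
Frame index = 1760 × 30 + 5 = 52805.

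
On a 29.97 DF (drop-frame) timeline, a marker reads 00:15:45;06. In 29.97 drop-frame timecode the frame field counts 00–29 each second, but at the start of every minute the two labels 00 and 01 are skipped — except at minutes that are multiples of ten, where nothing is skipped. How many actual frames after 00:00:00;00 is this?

As if non-drop at 30 labels/s: (0 × 3600 + 15 × 60 + 45) × 30 + 6 = 28356.
Minute boundaries passed: 15; those not divisible by 10: 15 − 1 = 14; dropped labels = 2 × 14 = 28.
Actual frame index = 28356 − 28 = 28328.

28328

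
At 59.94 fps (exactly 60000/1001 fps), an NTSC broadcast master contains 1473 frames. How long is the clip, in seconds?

24.57455 seconds

Running time = 1473 / (60000/1001) = 24.57455 s.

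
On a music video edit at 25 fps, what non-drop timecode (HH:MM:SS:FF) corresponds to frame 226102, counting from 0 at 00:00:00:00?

02:30:44:02

226102 ÷ 25 = 9044 full seconds, remainder 2 frames.
9044 s = 2 h 30 min 44 s.
Timecode: 02:30:44:02.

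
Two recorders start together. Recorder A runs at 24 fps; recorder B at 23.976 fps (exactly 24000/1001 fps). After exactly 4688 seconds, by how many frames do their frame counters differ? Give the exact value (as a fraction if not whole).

112512/1001 frames

A emits 24 × 4688 = 112512 frames; B emits 24000/1001 × 4688 = 112512000/1001.
Difference = 112512/1001 frames (≈ 112.3996); B is behind A.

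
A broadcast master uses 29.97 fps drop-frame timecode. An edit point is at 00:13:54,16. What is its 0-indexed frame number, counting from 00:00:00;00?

25012

As if non-drop at 30 labels/s: (0 × 3600 + 13 × 60 + 54) × 30 + 16 = 25036.
Minute boundaries passed: 13; those not divisible by 10: 13 − 1 = 12; dropped labels = 2 × 12 = 24.
Actual frame index = 25036 − 24 = 25012.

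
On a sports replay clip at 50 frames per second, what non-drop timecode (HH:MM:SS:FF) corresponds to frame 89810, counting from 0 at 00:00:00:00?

00:29:56:10

89810 ÷ 50 = 1796 full seconds, remainder 10 frames.
1796 s = 0 h 29 min 56 s.
Timecode: 00:29:56:10.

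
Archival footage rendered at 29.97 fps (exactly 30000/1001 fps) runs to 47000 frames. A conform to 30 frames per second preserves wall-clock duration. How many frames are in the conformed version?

47047 frames

Target frames = source frames × (target rate / source rate) = 47000 × (30)/(30000/1001) = 47000 × 1001/1000 = 47047.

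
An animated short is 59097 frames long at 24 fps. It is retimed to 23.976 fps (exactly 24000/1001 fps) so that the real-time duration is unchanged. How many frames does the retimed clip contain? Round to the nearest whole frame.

59038 frames

Frames at target rate = 59097 × (24000/1001) / (24) = 59097000/1001 ≈ 59037.962.
Nearest whole frame: 59038.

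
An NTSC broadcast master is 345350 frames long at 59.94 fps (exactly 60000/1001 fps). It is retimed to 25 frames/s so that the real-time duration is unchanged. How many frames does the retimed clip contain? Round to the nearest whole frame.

144040 frames

Frames at target rate = 345350 × (25) / (60000/1001) = 6913907/48 ≈ 144039.729.
Nearest whole frame: 144040.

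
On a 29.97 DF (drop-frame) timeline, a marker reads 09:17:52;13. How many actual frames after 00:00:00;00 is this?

Complete 10-minute blocks: 55, each 17982 frames → 989010.
Remaining 7 whole minutes in the current block: 1800 + 6 × 1798 = 12588 frames.
Within the current minute: 52 × 30 + 13 − 2 = 1571 (labels ;00/;01 skipped at this minute). Total = 989010 + 12588 + 1571 = 1003169.

1003169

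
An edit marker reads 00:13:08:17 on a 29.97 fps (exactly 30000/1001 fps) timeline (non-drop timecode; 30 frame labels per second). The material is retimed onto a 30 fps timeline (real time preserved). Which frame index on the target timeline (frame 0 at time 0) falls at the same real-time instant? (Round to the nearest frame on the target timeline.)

frame 23681

Source frame index: (0×3600 + 13×60 + 8) × 30 + 17 = 23657.
Real time: 23657 / (30000/1001) = 23680657/30000 s.
Target frame: (23680657/30000) × (30) = 23680657/1000 ≈ 23680.657 → 23681.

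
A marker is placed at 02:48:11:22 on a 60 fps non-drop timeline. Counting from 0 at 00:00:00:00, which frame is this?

Total seconds to the label: (2 × 3600 + 48 × 60 + 11) = 10091.
Frame index = 10091 × 60 + 22 = 605482.

frame 605482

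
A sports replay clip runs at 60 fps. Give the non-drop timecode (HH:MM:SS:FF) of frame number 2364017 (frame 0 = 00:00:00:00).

2364017 ÷ 60 = 39400 full seconds, remainder 17 frames.
39400 s = 10 h 56 min 40 s.
Timecode: 10:56:40:17.

10:56:40:17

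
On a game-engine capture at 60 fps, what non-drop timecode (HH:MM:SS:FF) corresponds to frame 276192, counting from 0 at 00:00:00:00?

276192 ÷ 60 = 4603 full seconds, remainder 12 frames.
4603 s = 1 h 16 min 43 s.
Timecode: 01:16:43:12.

01:16:43:12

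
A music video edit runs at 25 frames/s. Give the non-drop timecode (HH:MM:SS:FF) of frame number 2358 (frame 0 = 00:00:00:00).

2358 ÷ 25 = 94 full seconds, remainder 8 frames.
94 s = 0 h 1 min 34 s.
Timecode: 00:01:34:08.

00:01:34:08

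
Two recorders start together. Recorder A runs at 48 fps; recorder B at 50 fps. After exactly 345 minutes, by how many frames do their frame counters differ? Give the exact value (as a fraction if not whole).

41400 frames

345 min = 20700 s.
A emits 48 × 20700 = 993600 frames; B emits 50 × 20700 = 1035000.
Difference = 41400 frames; B is ahead of A.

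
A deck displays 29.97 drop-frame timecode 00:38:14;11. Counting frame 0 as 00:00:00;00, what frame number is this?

Complete 10-minute blocks: 3, each 17982 frames → 53946.
Remaining 8 whole minutes in the current block: 1800 + 7 × 1798 = 14386 frames.
Within the current minute: 14 × 30 + 11 − 2 = 429 (labels ;00/;01 skipped at this minute). Total = 53946 + 14386 + 429 = 68761.

68761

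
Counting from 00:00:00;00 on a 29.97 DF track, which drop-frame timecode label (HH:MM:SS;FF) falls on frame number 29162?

00:16:13;02

Each 10-minute DF block holds 10 × 60 × 30 − 9 × 2 = 17982 frames. 29162 ÷ 17982 → 1 full block, remainder 11180.
Within the partial block the first minute is 1800 frames and each further minute 1798, so 6 further minute boundaries passed. Total skipped labels = 18 × 1 + 2 × 6 = 30.
Non-drop label index = 29162 + 30 = 29192; at 30 labels/s that is 00:16:13:02, i.e. DF 00:16:13;02.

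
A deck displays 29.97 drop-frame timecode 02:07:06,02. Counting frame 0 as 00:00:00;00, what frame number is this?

Complete 10-minute blocks: 12, each 17982 frames → 215784.
Remaining 7 whole minutes in the current block: 1800 + 6 × 1798 = 12588 frames.
Within the current minute: 6 × 30 + 2 − 2 = 180 (labels ;00/;01 skipped at this minute). Total = 215784 + 12588 + 180 = 228552.

228552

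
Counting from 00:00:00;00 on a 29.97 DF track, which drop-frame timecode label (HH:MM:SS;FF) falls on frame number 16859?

Ten DF minutes hold 17982 frames, so frame 16859 lies in block 0 (frames 0–17981) with 16859 frames into that block.
The block's first minute is 1800 frames and the rest 1798 each; 16859 frames reaches minute 9, so 0 × 18 + 9 × 2 = 18 labels have been skipped so far.
Adding those back, label number 16859 + 18 = 16877 at 30 labels/s is 562 s + 17 f = 0 h 9 min 22 s frame 17, i.e. 00:09:22;17.

00:09:22;17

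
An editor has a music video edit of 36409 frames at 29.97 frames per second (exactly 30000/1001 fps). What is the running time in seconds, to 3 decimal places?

Running time = 36409 × 1001/30000 = 36445409/30000 s ≈ 1214.847 s.

1214.847 seconds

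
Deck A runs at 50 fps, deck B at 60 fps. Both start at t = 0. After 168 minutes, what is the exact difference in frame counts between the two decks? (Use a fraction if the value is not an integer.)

168 min = 10080 s.
A emits 50 × 10080 = 504000 frames; B emits 60 × 10080 = 604800.
Difference = 100800 frames; B is ahead of A.

100800 frames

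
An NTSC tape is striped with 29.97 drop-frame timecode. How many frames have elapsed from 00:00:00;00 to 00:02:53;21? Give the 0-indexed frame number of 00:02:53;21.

As if non-drop at 30 labels/s: (0 × 3600 + 2 × 60 + 53) × 30 + 21 = 5211.
Minute boundaries passed: 2; those not divisible by 10: 2 − 0 = 2; dropped labels = 2 × 2 = 4.
Actual frame index = 5211 − 4 = 5207.

5207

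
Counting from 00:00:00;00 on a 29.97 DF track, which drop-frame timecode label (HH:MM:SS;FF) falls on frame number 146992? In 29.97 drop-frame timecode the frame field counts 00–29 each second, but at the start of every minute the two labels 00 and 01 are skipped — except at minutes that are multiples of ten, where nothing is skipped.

Ten DF minutes hold 17982 frames, so frame 146992 lies in block 8 (frames 143856–161837) with 3136 frames into that block.
The block's first minute is 1800 frames and the rest 1798 each; 3136 frames reaches minute 1, so 8 × 18 + 1 × 2 = 146 labels have been skipped so far.
Adding those back, label number 146992 + 146 = 147138 at 30 labels/s is 4904 s + 18 f = 1 h 21 min 44 s frame 18, i.e. 01:21:44;18.

01:21:44;18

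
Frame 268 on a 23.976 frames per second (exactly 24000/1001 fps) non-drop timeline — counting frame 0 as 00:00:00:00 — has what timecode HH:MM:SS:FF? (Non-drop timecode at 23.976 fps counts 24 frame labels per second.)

268 ÷ 24 = 11 full seconds, remainder 4 frames.
11 s = 0 h 0 min 11 s.
Timecode: 00:00:11:04.

00:00:11:04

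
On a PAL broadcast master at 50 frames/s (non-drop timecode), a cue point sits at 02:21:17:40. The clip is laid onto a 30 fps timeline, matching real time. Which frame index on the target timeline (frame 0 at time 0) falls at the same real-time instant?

Source frame index: (2×3600 + 21×60 + 17) × 50 + 40 = 423890.
Real time: 423890 / (50) = 42389/5 s.
Target frame: (42389/5) × (30) = 254334.

frame 254334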